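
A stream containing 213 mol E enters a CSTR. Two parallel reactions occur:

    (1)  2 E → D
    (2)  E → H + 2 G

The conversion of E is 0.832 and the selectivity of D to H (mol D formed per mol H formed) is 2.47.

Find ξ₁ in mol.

ξ₁ = 73.7 mol

Conversion of E: E consumed = 0.832 × 213 = 177.2 mol = 2ξ₁ + 1ξ₂.
Selectivity: 1ξ₁ / (1ξ₂) = 2.47 → ξ₁ = 2.47 ξ₂.
Substitute: (2·2.47 + 1) ξ₂ = 177.2 → ξ₂ = 29.83 mol, ξ₁ = 73.69 mol.
Outlet amounts (n = n₀ + Σ ν·ξ):
  E: 213 − 2(73.69) − 1(29.83) = 35.78
  D: 0 + 1(73.69) = 73.69
  H: 0 + 1(29.83) = 29.83
  G: 0 + 2(29.83) = 59.67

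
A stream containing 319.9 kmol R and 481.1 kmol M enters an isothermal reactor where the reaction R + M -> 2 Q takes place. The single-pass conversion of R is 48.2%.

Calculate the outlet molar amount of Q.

R reacted = 0.482 × 319.9 = 154.2 kmol; ν_R = −1, so ξ = 154.2/1 = 154.2 kmol.
Outlet amounts (n = n₀ + ν ξ):
  R: 319.9 − 1(154.2) = 165.7
  M: 481.1 − 1(154.2) = 326.9
  Q: 0 + 2(154.2) = 308.4

308 kmol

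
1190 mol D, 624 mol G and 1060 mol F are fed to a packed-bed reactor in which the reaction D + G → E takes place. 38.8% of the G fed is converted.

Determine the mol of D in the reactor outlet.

948 mol

G reacted = 0.388 × 624 = 242.1 mol; ν_G = −1, so ξ = 242.1/1 = 242.1 mol.
Outlet amounts (n = n₀ + ν ξ):
  D: 1190 − 1(242.1) = 947.9
  G: 624 − 1(242.1) = 381.9
  E: 0 + 1(242.1) = 242.1
  F: 1060 (inert)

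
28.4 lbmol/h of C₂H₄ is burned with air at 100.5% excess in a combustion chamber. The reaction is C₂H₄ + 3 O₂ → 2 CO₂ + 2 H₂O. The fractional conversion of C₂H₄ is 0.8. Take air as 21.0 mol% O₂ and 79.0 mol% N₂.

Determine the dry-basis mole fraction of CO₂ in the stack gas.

Stoichiometric O₂ = 3 × 28.4 = 85.2 lbmol/h; O₂ fed = 85.2 × 2.005 = 170.8 lbmol/h.
N₂ fed = 170.8 × 79/21 = 642.6 lbmol/h.
Fuel reacted = 0.8 × 28.4 → ξ = 22.72 lbmol/h.
Outlet (n = n₀ + ν ξ):
  C₂H₄: 28.4 − 1(22.72) = 5.68
  O₂: 170.8 − 3(22.72) = 102.7
  N₂: 642.6 (inert)
  CO₂: 0 + 2(22.72) = 45.44
  H₂O: 0 + 2(22.72) = 45.44
Dry total = 796.4 lbmol/h; y_CO₂ (dry) = 45.44 / 796.4 = 0.05706.

0.0571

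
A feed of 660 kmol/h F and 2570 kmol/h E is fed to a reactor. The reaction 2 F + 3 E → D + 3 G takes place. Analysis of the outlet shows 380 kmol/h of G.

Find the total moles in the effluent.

For G: n = n₀ + 3ξ → 380 = 0 + 3ξ, giving ξ = 126.7 kmol/h.
Outlet amounts (n = n₀ + ν ξ):
  F: 660 − 2(126.7) = 406.7
  E: 2570 − 3(126.7) = 2190
  D: 0 + 1(126.7) = 126.7
  G: 0 + 3(126.7) = 380
Total out = 406.7 + 2190 + 126.7 + 380 = 3103 kmol/h.

3100 kmol/h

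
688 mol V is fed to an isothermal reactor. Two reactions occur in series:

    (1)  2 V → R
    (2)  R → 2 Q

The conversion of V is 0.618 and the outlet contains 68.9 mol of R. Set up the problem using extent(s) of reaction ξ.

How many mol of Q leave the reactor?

Conversion of V: V consumed = 2ξ₁ = 0.618 × 688 → ξ₁ = 212.6 mol.
R balance: n_R = 0 + 1ξ₁ − 1ξ₂ = 68.9 → ξ₂ = (1·212.6 − 68.9)/1 = 143.7 mol.
Outlet amounts (n = n₀ + Σ ν·ξ):
  V: 688 − 2(212.6) = 262.8
  R: 0 + 1(212.6) − 1(143.7) = 68.9
  Q: 0 + 2(143.7) = 287.4

287 mol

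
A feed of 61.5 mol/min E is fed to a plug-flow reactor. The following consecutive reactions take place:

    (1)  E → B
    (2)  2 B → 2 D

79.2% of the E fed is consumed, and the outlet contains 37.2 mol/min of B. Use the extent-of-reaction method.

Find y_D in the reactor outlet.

Conversion of E: E consumed = 1ξ₁ = 0.792 × 61.5 → ξ₁ = 48.71 mol/min.
B balance: n_B = 0 + 1ξ₁ − 2ξ₂ = 37.2 → ξ₂ = (1·48.71 − 37.2)/2 = 5.754 mol/min.
Outlet amounts (n = n₀ + Σ ν·ξ):
  E: 61.5 − 1(48.71) = 12.79
  B: 0 + 1(48.71) − 2(5.754) = 37.2
  D: 0 + 2(5.754) = 11.51
Total out = 61.5 mol/min; y_D = 11.51 / 61.5 = 0.1871.

0.187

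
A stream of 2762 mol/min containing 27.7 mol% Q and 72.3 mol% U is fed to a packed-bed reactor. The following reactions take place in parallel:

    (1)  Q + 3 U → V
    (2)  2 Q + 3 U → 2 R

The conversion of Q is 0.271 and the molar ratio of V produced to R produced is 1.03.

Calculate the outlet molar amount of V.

Conversion of Q: Q consumed = 0.271 × 765.1 = 207.3 mol/min = 1ξ₁ + 2ξ₂.
Selectivity: 1ξ₁ / (2ξ₂) = 1.03 → ξ₁ = 2.06 ξ₂.
Substitute: (1·2.06 + 2) ξ₂ = 207.3 → ξ₂ = 51.07 mol/min, ξ₁ = 105.2 mol/min.
Outlet amounts (n = n₀ + Σ ν·ξ):
  Q: 765.1 − 1(105.2) − 2(51.07) = 557.7
  U: 1997 − 3(105.2) − 3(51.07) = 1528
  V: 0 + 1(105.2) = 105.2
  R: 0 + 2(51.07) = 102.1

105 mol/min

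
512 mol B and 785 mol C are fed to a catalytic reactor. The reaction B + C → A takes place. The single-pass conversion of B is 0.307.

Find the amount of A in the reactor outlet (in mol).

157 mol

B reacted = 0.307 × 512 = 157.2 mol; ν_B = −1, so ξ = 157.2/1 = 157.2 mol.
Outlet amounts (n = n₀ + ν ξ):
  B: 512 − 1(157.2) = 354.8
  C: 785 − 1(157.2) = 627.8
  A: 0 + 1(157.2) = 157.2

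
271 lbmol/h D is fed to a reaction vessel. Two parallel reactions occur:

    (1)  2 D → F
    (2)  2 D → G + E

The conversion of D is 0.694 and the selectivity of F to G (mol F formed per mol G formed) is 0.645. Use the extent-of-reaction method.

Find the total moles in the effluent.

234 lbmol/h

Conversion of D: D consumed = 0.694 × 271 = 188.1 lbmol/h = 2ξ₁ + 2ξ₂.
Selectivity: 1ξ₁ / (1ξ₂) = 0.645 → ξ₁ = 0.645 ξ₂.
Substitute: (2·0.645 + 2) ξ₂ = 188.1 → ξ₂ = 57.17 lbmol/h, ξ₁ = 36.87 lbmol/h.
Outlet amounts (n = n₀ + Σ ν·ξ):
  D: 271 − 2(36.87) − 2(57.17) = 82.93
  F: 0 + 1(36.87) = 36.87
  G: 0 + 1(57.17) = 57.17
  E: 0 + 1(57.17) = 57.17
Total out = 82.93 + 36.87 + 57.17 + 57.17 = 234.1 lbmol/h.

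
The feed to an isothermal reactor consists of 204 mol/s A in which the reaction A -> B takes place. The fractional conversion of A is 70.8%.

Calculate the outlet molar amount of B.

A reacted = 0.708 × 204 = 144.4 mol/s; ν_A = −1, so ξ = 144.4/1 = 144.4 mol/s.
Outlet amounts (n = n₀ + ν ξ):
  A: 204 − 1(144.4) = 59.57
  B: 0 + 1(144.4) = 144.4

144 mol/s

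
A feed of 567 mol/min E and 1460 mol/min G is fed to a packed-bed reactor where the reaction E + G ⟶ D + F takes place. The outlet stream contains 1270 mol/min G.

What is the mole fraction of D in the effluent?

For G: n = n₀ − 1ξ → 1270 = 1460 − 1ξ, giving ξ = 190 mol/min.
Outlet amounts (n = n₀ + ν ξ):
  E: 567 − 1(190) = 377
  G: 1460 − 1(190) = 1270
  D: 0 + 1(190) = 190
  F: 0 + 1(190) = 190
Total out = 2027 mol/min; y_D = 190 / 2027 = 0.09373.

0.0937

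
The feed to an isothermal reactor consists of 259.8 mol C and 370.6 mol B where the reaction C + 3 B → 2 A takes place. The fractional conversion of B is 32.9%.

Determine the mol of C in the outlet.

B reacted = 0.329 × 370.6 = 121.9 mol; ν_B = −3, so ξ = 121.9/3 = 40.64 mol.
Outlet amounts (n = n₀ + ν ξ):
  C: 259.8 − 1(40.64) = 219.2
  B: 370.6 − 3(40.64) = 248.7
  A: 0 + 2(40.64) = 81.28

219 mol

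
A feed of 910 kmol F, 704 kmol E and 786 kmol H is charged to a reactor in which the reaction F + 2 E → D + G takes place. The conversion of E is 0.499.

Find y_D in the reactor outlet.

0.079

E reacted = 0.499 × 704 = 351.3 kmol; ν_E = −2, so ξ = 351.3/2 = 175.6 kmol.
Outlet amounts (n = n₀ + ν ξ):
  F: 910 − 1(175.6) = 734.4
  E: 704 − 2(175.6) = 352.7
  D: 0 + 1(175.6) = 175.6
  G: 0 + 1(175.6) = 175.6
  H: 786 (inert)
Total out = 2224 kmol; y_D = 175.6 / 2224 = 0.07897.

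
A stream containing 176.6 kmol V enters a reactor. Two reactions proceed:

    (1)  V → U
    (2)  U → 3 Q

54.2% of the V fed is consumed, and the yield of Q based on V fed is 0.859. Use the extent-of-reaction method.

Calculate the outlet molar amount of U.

45.2 kmol

Conversion of V: V consumed = 1ξ₁ = 0.542 × 176.6 → ξ₁ = 95.72 kmol.
Yield of Q: 3ξ₂ / 176.6 = 0.859 → ξ₂ = 50.57 kmol.
Outlet amounts (n = n₀ + Σ ν·ξ):
  V: 176.6 − 1(95.72) = 80.88
  U: 0 + 1(95.72) − 1(50.57) = 45.15
  Q: 0 + 3(50.57) = 151.7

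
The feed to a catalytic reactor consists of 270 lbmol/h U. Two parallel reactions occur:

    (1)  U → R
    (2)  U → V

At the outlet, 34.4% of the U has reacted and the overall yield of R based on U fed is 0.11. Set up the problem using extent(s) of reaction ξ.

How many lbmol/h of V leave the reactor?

63.2 lbmol/h

Yield of R: 1ξ₁ / 270 = 0.11 → ξ₁ = 29.7 lbmol/h.
Conversion of U: 1ξ₁ + 1ξ₂ = 0.344 × 270 = 92.88 → ξ₂ = 63.18 lbmol/h.
Outlet amounts (n = n₀ + Σ ν·ξ):
  U: 270 − 1(29.7) − 1(63.18) = 177.1
  R: 0 + 1(29.7) = 29.7
  V: 0 + 1(63.18) = 63.18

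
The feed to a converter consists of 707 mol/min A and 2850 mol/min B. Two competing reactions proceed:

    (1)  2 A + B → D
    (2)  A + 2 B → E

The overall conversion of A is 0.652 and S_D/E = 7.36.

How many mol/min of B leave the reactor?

Conversion of A: A consumed = 0.652 × 707 = 461 mol/min = 2ξ₁ + 1ξ₂.
Selectivity: 1ξ₁ / (1ξ₂) = 7.36 → ξ₁ = 7.36 ξ₂.
Substitute: (2·7.36 + 1) ξ₂ = 461 → ξ₂ = 29.32 mol/min, ξ₁ = 215.8 mol/min.
Outlet amounts (n = n₀ + Σ ν·ξ):
  A: 707 − 2(215.8) − 1(29.32) = 246
  B: 2850 − 1(215.8) − 2(29.32) = 2576
  D: 0 + 1(215.8) = 215.8
  E: 0 + 1(29.32) = 29.32

2580 mol/min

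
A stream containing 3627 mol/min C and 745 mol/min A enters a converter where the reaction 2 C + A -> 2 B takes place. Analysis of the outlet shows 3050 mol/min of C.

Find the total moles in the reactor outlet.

For C: n = n₀ − 2ξ → 3050 = 3627 − 2ξ, giving ξ = 288.5 mol/min.
Outlet amounts (n = n₀ + ν ξ):
  C: 3627 − 2(288.5) = 3050
  A: 745 − 1(288.5) = 456.5
  B: 0 + 2(288.5) = 577
Total out = 3050 + 456.5 + 577 = 4084 mol/min.

4080 mol/min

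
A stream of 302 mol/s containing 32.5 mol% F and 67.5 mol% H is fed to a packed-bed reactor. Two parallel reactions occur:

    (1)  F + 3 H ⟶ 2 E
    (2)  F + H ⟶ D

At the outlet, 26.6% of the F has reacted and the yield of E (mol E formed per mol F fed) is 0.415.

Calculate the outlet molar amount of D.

Yield of E: 2ξ₁ / 98.15 = 0.415 → ξ₁ = 20.37 mol/s.
Conversion of F: 1ξ₁ + 1ξ₂ = 0.266 × 98.15 = 26.11 → ξ₂ = 5.742 mol/s.
Outlet amounts (n = n₀ + Σ ν·ξ):
  F: 98.15 − 1(20.37) − 1(5.742) = 72.04
  H: 203.8 − 3(20.37) − 1(5.742) = 137
  E: 0 + 2(20.37) = 40.73
  D: 0 + 1(5.742) = 5.742

5.74 mol/s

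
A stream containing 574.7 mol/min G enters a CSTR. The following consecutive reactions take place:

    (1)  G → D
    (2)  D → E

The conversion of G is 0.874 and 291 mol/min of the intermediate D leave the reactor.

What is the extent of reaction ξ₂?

ξ₂ = 211 mol/min

Conversion of G: G consumed = 1ξ₁ = 0.874 × 574.7 → ξ₁ = 502.3 mol/min.
D balance: n_D = 0 + 1ξ₁ − 1ξ₂ = 291 → ξ₂ = (1·502.3 − 291)/1 = 211.3 mol/min.
Outlet amounts (n = n₀ + Σ ν·ξ):
  G: 574.7 − 1(502.3) = 72.41
  D: 0 + 1(502.3) − 1(211.3) = 291
  E: 0 + 1(211.3) = 211.3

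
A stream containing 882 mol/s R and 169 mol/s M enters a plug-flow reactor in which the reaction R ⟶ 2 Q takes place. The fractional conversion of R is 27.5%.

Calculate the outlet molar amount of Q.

R reacted = 0.275 × 882 = 242.6 mol/s; ν_R = −1, so ξ = 242.6/1 = 242.6 mol/s.
Outlet amounts (n = n₀ + ν ξ):
  R: 882 − 1(242.6) = 639.5
  Q: 0 + 2(242.6) = 485.1
  M: 169 (inert)

485 mol/s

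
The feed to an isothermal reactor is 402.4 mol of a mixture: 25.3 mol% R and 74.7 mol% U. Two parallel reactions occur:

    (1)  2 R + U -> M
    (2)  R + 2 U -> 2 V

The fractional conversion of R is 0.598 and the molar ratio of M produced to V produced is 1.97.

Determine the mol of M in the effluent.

27 mol

Conversion of R: R consumed = 0.598 × 101.8 = 60.88 mol = 2ξ₁ + 1ξ₂.
Selectivity: 1ξ₁ / (2ξ₂) = 1.97 → ξ₁ = 3.94 ξ₂.
Substitute: (2·3.94 + 1) ξ₂ = 60.88 → ξ₂ = 6.856 mol, ξ₁ = 27.01 mol.
Outlet amounts (n = n₀ + Σ ν·ξ):
  R: 101.8 − 2(27.01) − 1(6.856) = 40.93
  U: 300.6 − 1(27.01) − 2(6.856) = 259.9
  M: 0 + 1(27.01) = 27.01
  V: 0 + 2(6.856) = 13.71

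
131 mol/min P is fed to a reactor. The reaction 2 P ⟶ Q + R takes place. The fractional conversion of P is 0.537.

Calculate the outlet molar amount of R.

35.2 mol/min

P reacted = 0.537 × 131 = 70.35 mol/min; ν_P = −2, so ξ = 70.35/2 = 35.17 mol/min.
Outlet amounts (n = n₀ + ν ξ):
  P: 131 − 2(35.17) = 60.65
  Q: 0 + 1(35.17) = 35.17
  R: 0 + 1(35.17) = 35.17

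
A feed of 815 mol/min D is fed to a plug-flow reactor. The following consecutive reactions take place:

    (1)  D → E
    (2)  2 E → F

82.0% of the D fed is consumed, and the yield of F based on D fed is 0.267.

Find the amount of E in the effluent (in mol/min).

233 mol/min

Conversion of D: D consumed = 1ξ₁ = 0.82 × 815 → ξ₁ = 668.3 mol/min.
Yield of F: 1ξ₂ / 815 = 0.267 → ξ₂ = 217.6 mol/min.
Outlet amounts (n = n₀ + Σ ν·ξ):
  D: 815 − 1(668.3) = 146.7
  E: 0 + 1(668.3) − 2(217.6) = 233.1
  F: 0 + 1(217.6) = 217.6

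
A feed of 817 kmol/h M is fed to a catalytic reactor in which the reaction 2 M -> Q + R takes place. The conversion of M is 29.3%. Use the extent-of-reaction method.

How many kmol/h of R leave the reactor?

120 kmol/h

M reacted = 0.293 × 817 = 239.4 kmol/h; ν_M = −2, so ξ = 239.4/2 = 119.7 kmol/h.
Outlet amounts (n = n₀ + ν ξ):
  M: 817 − 2(119.7) = 577.6
  Q: 0 + 1(119.7) = 119.7
  R: 0 + 1(119.7) = 119.7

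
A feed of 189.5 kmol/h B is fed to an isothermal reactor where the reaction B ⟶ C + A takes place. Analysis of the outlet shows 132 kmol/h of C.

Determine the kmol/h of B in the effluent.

For C: n = n₀ + 1ξ → 132 = 0 + 1ξ, giving ξ = 132 kmol/h.
Outlet amounts (n = n₀ + ν ξ):
  B: 189.5 − 1(132) = 57.5
  C: 0 + 1(132) = 132
  A: 0 + 1(132) = 132

57.5 kmol/h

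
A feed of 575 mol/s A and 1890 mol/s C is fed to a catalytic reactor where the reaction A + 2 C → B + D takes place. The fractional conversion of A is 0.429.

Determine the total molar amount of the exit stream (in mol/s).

2220 mol/s

A reacted = 0.429 × 575 = 246.7 mol/s; ν_A = −1, so ξ = 246.7/1 = 246.7 mol/s.
Outlet amounts (n = n₀ + ν ξ):
  A: 575 − 1(246.7) = 328.3
  C: 1890 − 2(246.7) = 1397
  B: 0 + 1(246.7) = 246.7
  D: 0 + 1(246.7) = 246.7
Total out = 328.3 + 1397 + 246.7 + 246.7 = 2218 mol/s.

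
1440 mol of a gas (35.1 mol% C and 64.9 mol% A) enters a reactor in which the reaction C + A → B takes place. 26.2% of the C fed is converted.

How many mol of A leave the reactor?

802 mol

C reacted = 0.262 × 505.4 = 132.4 mol; ν_C = −1, so ξ = 132.4/1 = 132.4 mol.
Outlet amounts (n = n₀ + ν ξ):
  C: 505.4 − 1(132.4) = 373
  A: 934.6 − 1(132.4) = 802.1
  B: 0 + 1(132.4) = 132.4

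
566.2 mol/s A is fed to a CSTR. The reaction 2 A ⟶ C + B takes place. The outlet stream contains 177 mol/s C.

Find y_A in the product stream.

For C: n = n₀ + 1ξ → 177 = 0 + 1ξ, giving ξ = 177 mol/s.
Outlet amounts (n = n₀ + ν ξ):
  A: 566.2 − 2(177) = 212.2
  C: 0 + 1(177) = 177
  B: 0 + 1(177) = 177
Total out = 566.2 mol/s; y_A = 212.2 / 566.2 = 0.3748.

0.375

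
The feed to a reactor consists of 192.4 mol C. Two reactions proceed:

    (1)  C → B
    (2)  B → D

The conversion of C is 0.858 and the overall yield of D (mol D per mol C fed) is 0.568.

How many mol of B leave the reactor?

55.8 mol

Conversion of C: C consumed = 1ξ₁ = 0.858 × 192.4 → ξ₁ = 165.1 mol.
Yield of D: 1ξ₂ / 192.4 = 0.568 → ξ₂ = 109.3 mol.
Outlet amounts (n = n₀ + Σ ν·ξ):
  C: 192.4 − 1(165.1) = 27.32
  B: 0 + 1(165.1) − 1(109.3) = 55.8
  D: 0 + 1(109.3) = 109.3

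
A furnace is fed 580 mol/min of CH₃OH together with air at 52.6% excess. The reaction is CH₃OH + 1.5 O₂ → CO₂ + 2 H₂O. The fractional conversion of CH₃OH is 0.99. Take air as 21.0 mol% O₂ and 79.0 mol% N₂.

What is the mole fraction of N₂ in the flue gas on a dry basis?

0.827

Stoichiometric O₂ = 1.5 × 580 = 870 mol/min; O₂ fed = 870 × 1.526 = 1328 mol/min.
N₂ fed = 1328 × 79/21 = 4994 mol/min.
Fuel reacted = 0.99 × 580 → ξ = 574.2 mol/min.
Outlet (n = n₀ + ν ξ):
  CH₃OH: 580 − 1(574.2) = 5.8
  O₂: 1328 − 1.5(574.2) = 466.3
  N₂: 4994 (inert)
  CO₂: 0 + 1(574.2) = 574.2
  H₂O: 0 + 2(574.2) = 1148
Dry total = 6041 mol/min; y_N₂ (dry) = 4994 / 6041 = 0.8268.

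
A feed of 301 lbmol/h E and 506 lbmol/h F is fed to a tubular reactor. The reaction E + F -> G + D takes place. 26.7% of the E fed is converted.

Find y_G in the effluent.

E reacted = 0.267 × 301 = 80.37 lbmol/h; ν_E = −1, so ξ = 80.37/1 = 80.37 lbmol/h.
Outlet amounts (n = n₀ + ν ξ):
  E: 301 − 1(80.37) = 220.6
  F: 506 − 1(80.37) = 425.6
  G: 0 + 1(80.37) = 80.37
  D: 0 + 1(80.37) = 80.37
Total out = 807 lbmol/h; y_G = 80.37 / 807 = 0.09959.

0.0996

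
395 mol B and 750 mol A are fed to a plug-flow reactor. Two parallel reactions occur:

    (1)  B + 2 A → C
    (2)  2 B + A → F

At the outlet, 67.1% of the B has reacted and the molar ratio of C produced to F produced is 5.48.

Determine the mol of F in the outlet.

35.4 mol

Conversion of B: B consumed = 0.671 × 395 = 265 mol = 1ξ₁ + 2ξ₂.
Selectivity: 1ξ₁ / (1ξ₂) = 5.48 → ξ₁ = 5.48 ξ₂.
Substitute: (1·5.48 + 2) ξ₂ = 265 → ξ₂ = 35.43 mol, ξ₁ = 194.2 mol.
Outlet amounts (n = n₀ + Σ ν·ξ):
  B: 395 − 1(194.2) − 2(35.43) = 130
  A: 750 − 2(194.2) − 1(35.43) = 326.2
  C: 0 + 1(194.2) = 194.2
  F: 0 + 1(35.43) = 35.43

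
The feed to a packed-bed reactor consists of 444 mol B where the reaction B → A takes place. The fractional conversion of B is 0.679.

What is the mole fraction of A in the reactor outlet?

0.679

B reacted = 0.679 × 444 = 301.5 mol; ν_B = −1, so ξ = 301.5/1 = 301.5 mol.
Outlet amounts (n = n₀ + ν ξ):
  B: 444 − 1(301.5) = 142.5
  A: 0 + 1(301.5) = 301.5
Total out = 444 mol; y_A = 301.5 / 444 = 0.679.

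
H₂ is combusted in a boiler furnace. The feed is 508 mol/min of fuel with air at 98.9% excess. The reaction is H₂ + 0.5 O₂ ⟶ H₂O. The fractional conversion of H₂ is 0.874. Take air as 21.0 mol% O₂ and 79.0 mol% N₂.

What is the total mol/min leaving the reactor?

2690 mol/min

Stoichiometric O₂ = 0.5 × 508 = 254 mol/min; O₂ fed = 254 × 1.989 = 505.2 mol/min.
N₂ fed = 505.2 × 79/21 = 1901 mol/min.
Fuel reacted = 0.874 × 508 → ξ = 444 mol/min.
Outlet (n = n₀ + ν ξ):
  H₂: 508 − 1(444) = 64.01
  O₂: 505.2 − 0.5(444) = 283.2
  N₂: 1901 (inert)
  H₂O: 0 + 1(444) = 444
Total out = 64.01 + 283.2 + 1901 + 444 = 2692 mol/min.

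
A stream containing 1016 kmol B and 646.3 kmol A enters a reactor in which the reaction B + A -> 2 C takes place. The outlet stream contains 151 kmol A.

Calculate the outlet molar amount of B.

521 kmol

For A: n = n₀ − 1ξ → 151 = 646.3 − 1ξ, giving ξ = 495.3 kmol.
Outlet amounts (n = n₀ + ν ξ):
  B: 1016 − 1(495.3) = 520.7
  A: 646.3 − 1(495.3) = 151
  C: 0 + 2(495.3) = 990.6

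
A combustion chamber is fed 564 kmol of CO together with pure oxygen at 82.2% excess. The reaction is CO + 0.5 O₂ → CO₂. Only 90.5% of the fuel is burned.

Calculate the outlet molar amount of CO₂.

Stoichiometric O₂ = 0.5 × 564 = 282 kmol; O₂ fed = 282 × 1.822 = 513.8 kmol.
Fuel reacted = 0.905 × 564 → ξ = 510.4 kmol.
Outlet (n = n₀ + ν ξ):
  CO: 564 − 1(510.4) = 53.58
  O₂: 513.8 − 0.5(510.4) = 258.6
  CO₂: 0 + 1(510.4) = 510.4

510 kmol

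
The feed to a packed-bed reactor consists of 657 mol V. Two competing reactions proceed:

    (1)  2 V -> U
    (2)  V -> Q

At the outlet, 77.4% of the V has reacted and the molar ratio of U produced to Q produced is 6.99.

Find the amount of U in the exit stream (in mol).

Conversion of V: V consumed = 0.774 × 657 = 508.5 mol = 2ξ₁ + 1ξ₂.
Selectivity: 1ξ₁ / (1ξ₂) = 6.99 → ξ₁ = 6.99 ξ₂.
Substitute: (2·6.99 + 1) ξ₂ = 508.5 → ξ₂ = 33.95 mol, ξ₁ = 237.3 mol.
Outlet amounts (n = n₀ + Σ ν·ξ):
  V: 657 − 2(237.3) − 1(33.95) = 148.5
  U: 0 + 1(237.3) = 237.3
  Q: 0 + 1(33.95) = 33.95

237 mol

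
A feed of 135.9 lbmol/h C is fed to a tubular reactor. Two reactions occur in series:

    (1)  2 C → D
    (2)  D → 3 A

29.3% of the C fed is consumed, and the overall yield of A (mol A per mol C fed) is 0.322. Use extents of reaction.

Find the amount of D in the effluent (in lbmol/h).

Conversion of C: C consumed = 2ξ₁ = 0.293 × 135.9 → ξ₁ = 19.91 lbmol/h.
Yield of A: 3ξ₂ / 135.9 = 0.322 → ξ₂ = 14.59 lbmol/h.
Outlet amounts (n = n₀ + Σ ν·ξ):
  C: 135.9 − 2(19.91) = 96.08
  D: 0 + 1(19.91) − 1(14.59) = 5.323
  A: 0 + 3(14.59) = 43.76

5.32 lbmol/h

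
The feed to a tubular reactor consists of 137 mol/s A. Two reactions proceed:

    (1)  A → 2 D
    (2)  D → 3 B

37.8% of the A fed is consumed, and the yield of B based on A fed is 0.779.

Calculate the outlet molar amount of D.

Conversion of A: A consumed = 1ξ₁ = 0.378 × 137 → ξ₁ = 51.79 mol/s.
Yield of B: 3ξ₂ / 137 = 0.779 → ξ₂ = 35.57 mol/s.
Outlet amounts (n = n₀ + Σ ν·ξ):
  A: 137 − 1(51.79) = 85.21
  D: 0 + 2(51.79) − 1(35.57) = 68
  B: 0 + 3(35.57) = 106.7

68 mol/s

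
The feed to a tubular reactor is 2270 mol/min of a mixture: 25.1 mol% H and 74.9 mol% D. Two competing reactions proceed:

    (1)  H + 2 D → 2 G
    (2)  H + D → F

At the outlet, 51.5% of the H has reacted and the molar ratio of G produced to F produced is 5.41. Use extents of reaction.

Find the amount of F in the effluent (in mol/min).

Conversion of H: H consumed = 0.515 × 569.8 = 293.4 mol/min = 1ξ₁ + 1ξ₂.
Selectivity: 2ξ₁ / (1ξ₂) = 5.41 → ξ₁ = 2.705 ξ₂.
Substitute: (1·2.705 + 1) ξ₂ = 293.4 → ξ₂ = 79.2 mol/min, ξ₁ = 214.2 mol/min.
Outlet amounts (n = n₀ + Σ ν·ξ):
  H: 569.8 − 1(214.2) − 1(79.2) = 276.3
  D: 1700 − 2(214.2) − 1(79.2) = 1193
  G: 0 + 2(214.2) = 428.5
  F: 0 + 1(79.2) = 79.2

79.2 mol/min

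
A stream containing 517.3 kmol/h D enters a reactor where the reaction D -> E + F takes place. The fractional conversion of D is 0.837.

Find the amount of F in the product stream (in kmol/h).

D reacted = 0.837 × 517.3 = 433 kmol/h; ν_D = −1, so ξ = 433/1 = 433 kmol/h.
Outlet amounts (n = n₀ + ν ξ):
  D: 517.3 − 1(433) = 84.32
  E: 0 + 1(433) = 433
  F: 0 + 1(433) = 433

433 kmol/h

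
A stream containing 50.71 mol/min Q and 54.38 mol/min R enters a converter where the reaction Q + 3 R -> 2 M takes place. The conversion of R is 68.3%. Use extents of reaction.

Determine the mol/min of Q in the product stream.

38.3 mol/min

R reacted = 0.683 × 54.38 = 37.14 mol/min; ν_R = −3, so ξ = 37.14/3 = 12.38 mol/min.
Outlet amounts (n = n₀ + ν ξ):
  Q: 50.71 − 1(12.38) = 38.33
  R: 54.38 − 3(12.38) = 17.24
  M: 0 + 2(12.38) = 24.76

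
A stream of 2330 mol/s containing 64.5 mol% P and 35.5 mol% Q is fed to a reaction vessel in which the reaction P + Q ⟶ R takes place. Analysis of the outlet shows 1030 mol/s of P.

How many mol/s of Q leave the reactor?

354 mol/s

For P: n = n₀ − 1ξ → 1030 = 1503 − 1ξ, giving ξ = 472.8 mol/s.
Outlet amounts (n = n₀ + ν ξ):
  P: 1503 − 1(472.8) = 1030
  Q: 827.1 − 1(472.8) = 354.3
  R: 0 + 1(472.8) = 472.8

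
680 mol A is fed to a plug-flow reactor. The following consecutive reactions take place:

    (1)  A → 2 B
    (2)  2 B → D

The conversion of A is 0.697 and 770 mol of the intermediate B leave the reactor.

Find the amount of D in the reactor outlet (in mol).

Conversion of A: A consumed = 1ξ₁ = 0.697 × 680 → ξ₁ = 474 mol.
B balance: n_B = 0 + 2ξ₁ − 2ξ₂ = 770 → ξ₂ = (2·474 − 770)/2 = 88.96 mol.
Outlet amounts (n = n₀ + Σ ν·ξ):
  A: 680 − 1(474) = 206
  B: 0 + 2(474) − 2(88.96) = 770
  D: 0 + 1(88.96) = 88.96

89 mol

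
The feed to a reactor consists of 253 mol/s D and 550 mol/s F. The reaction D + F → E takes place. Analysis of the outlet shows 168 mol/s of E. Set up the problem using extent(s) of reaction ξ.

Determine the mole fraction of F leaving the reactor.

0.602

For E: n = n₀ + 1ξ → 168 = 0 + 1ξ, giving ξ = 168 mol/s.
Outlet amounts (n = n₀ + ν ξ):
  D: 253 − 1(168) = 85
  F: 550 − 1(168) = 382
  E: 0 + 1(168) = 168
Total out = 635 mol/s; y_F = 382 / 635 = 0.6016.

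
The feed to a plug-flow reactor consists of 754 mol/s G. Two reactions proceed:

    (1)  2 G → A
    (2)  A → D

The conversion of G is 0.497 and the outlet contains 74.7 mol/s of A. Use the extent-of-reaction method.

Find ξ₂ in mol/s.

Conversion of G: G consumed = 2ξ₁ = 0.497 × 754 → ξ₁ = 187.4 mol/s.
A balance: n_A = 0 + 1ξ₁ − 1ξ₂ = 74.7 → ξ₂ = (1·187.4 − 74.7)/1 = 112.7 mol/s.
Outlet amounts (n = n₀ + Σ ν·ξ):
  G: 754 − 2(187.4) = 379.3
  A: 0 + 1(187.4) − 1(112.7) = 74.7
  D: 0 + 1(112.7) = 112.7

ξ₂ = 113 mol/s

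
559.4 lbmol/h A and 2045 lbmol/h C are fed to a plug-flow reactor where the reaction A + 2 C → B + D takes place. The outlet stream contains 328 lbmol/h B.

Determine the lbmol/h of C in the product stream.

1390 lbmol/h

For B: n = n₀ + 1ξ → 328 = 0 + 1ξ, giving ξ = 328 lbmol/h.
Outlet amounts (n = n₀ + ν ξ):
  A: 559.4 − 1(328) = 231.4
  C: 2045 − 2(328) = 1389
  B: 0 + 1(328) = 328
  D: 0 + 1(328) = 328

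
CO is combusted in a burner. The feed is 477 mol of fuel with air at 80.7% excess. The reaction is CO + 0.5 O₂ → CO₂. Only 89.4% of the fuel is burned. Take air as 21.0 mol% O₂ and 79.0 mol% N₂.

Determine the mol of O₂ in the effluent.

218 mol

Stoichiometric O₂ = 0.5 × 477 = 238.5 mol; O₂ fed = 238.5 × 1.807 = 431 mol.
N₂ fed = 431 × 79/21 = 1621 mol.
Fuel reacted = 0.894 × 477 → ξ = 426.4 mol.
Outlet (n = n₀ + ν ξ):
  CO: 477 − 1(426.4) = 50.56
  O₂: 431 − 0.5(426.4) = 217.8
  N₂: 1621 (inert)
  CO₂: 0 + 1(426.4) = 426.4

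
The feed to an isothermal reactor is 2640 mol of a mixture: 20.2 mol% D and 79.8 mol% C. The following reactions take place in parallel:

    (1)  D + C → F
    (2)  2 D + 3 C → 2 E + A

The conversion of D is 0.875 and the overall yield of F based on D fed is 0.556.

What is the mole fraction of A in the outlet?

Yield of F: 1ξ₁ / 533.3 = 0.556 → ξ₁ = 296.5 mol.
Conversion of D: 1ξ₁ + 2ξ₂ = 0.875 × 533.3 = 466.6 → ξ₂ = 85.06 mol.
Outlet amounts (n = n₀ + Σ ν·ξ):
  D: 533.3 − 1(296.5) − 2(85.06) = 66.66
  C: 2107 − 1(296.5) − 3(85.06) = 1555
  F: 0 + 1(296.5) = 296.5
  E: 0 + 2(85.06) = 170.1
  A: 0 + 1(85.06) = 85.06
Total out = 2173 mol; y_A = 85.06 / 2173 = 0.03914.

0.0391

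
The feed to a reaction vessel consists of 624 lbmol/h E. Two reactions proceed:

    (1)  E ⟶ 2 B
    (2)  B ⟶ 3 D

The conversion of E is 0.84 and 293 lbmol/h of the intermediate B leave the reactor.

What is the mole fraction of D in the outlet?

0.852

Conversion of E: E consumed = 1ξ₁ = 0.84 × 624 → ξ₁ = 524.2 lbmol/h.
B balance: n_B = 0 + 2ξ₁ − 1ξ₂ = 293 → ξ₂ = (2·524.2 − 293)/1 = 755.3 lbmol/h.
Outlet amounts (n = n₀ + Σ ν·ξ):
  E: 624 − 1(524.2) = 99.84
  B: 0 + 2(524.2) − 1(755.3) = 293
  D: 0 + 3(755.3) = 2266
Total out = 2659 lbmol/h; y_D = 2266 / 2659 = 0.8522.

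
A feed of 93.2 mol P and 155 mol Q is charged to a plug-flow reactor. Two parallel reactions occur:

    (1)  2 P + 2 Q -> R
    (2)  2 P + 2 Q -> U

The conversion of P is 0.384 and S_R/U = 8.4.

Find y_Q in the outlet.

0.613

Conversion of P: P consumed = 0.384 × 93.2 = 35.79 mol = 2ξ₁ + 2ξ₂.
Selectivity: 1ξ₁ / (1ξ₂) = 8.4 → ξ₁ = 8.4 ξ₂.
Substitute: (2·8.4 + 2) ξ₂ = 35.79 → ξ₂ = 1.904 mol, ξ₁ = 15.99 mol.
Outlet amounts (n = n₀ + Σ ν·ξ):
  P: 93.2 − 2(15.99) − 2(1.904) = 57.41
  Q: 155 − 2(15.99) − 2(1.904) = 119.2
  R: 0 + 1(15.99) = 15.99
  U: 0 + 1(1.904) = 1.904
Total out = 194.5 mol; y_Q = 119.2 / 194.5 = 0.6129.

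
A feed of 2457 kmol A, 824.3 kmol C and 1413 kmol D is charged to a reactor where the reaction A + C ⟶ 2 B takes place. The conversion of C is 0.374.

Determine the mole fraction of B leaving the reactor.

0.131

C reacted = 0.374 × 824.3 = 308.3 kmol; ν_C = −1, so ξ = 308.3/1 = 308.3 kmol.
Outlet amounts (n = n₀ + ν ξ):
  A: 2457 − 1(308.3) = 2149
  C: 824.3 − 1(308.3) = 516
  B: 0 + 2(308.3) = 616.6
  D: 1413 (inert)
Total out = 4694 kmol; y_B = 616.6 / 4694 = 0.1313.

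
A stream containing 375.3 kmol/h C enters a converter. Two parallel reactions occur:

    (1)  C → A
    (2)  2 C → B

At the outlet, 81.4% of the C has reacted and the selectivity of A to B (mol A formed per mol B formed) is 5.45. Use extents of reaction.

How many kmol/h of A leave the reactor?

223 kmol/h

Conversion of C: C consumed = 0.814 × 375.3 = 305.5 kmol/h = 1ξ₁ + 2ξ₂.
Selectivity: 1ξ₁ / (1ξ₂) = 5.45 → ξ₁ = 5.45 ξ₂.
Substitute: (1·5.45 + 2) ξ₂ = 305.5 → ξ₂ = 41.01 kmol/h, ξ₁ = 223.5 kmol/h.
Outlet amounts (n = n₀ + Σ ν·ξ):
  C: 375.3 − 1(223.5) − 2(41.01) = 69.81
  A: 0 + 1(223.5) = 223.5
  B: 0 + 1(41.01) = 41.01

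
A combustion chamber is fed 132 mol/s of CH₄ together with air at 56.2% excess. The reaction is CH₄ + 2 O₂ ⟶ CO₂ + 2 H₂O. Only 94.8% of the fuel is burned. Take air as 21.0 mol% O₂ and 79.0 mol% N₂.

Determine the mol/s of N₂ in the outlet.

1550 mol/s

Stoichiometric O₂ = 2 × 132 = 264 mol/s; O₂ fed = 264 × 1.562 = 412.4 mol/s.
N₂ fed = 412.4 × 79/21 = 1551 mol/s.
Fuel reacted = 0.948 × 132 → ξ = 125.1 mol/s.
Outlet (n = n₀ + ν ξ):
  CH₄: 132 − 1(125.1) = 6.864
  O₂: 412.4 − 2(125.1) = 162.1
  N₂: 1551 (inert)
  CO₂: 0 + 1(125.1) = 125.1
  H₂O: 0 + 2(125.1) = 250.3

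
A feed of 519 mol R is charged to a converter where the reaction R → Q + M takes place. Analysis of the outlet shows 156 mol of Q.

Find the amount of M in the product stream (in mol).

156 mol

For Q: n = n₀ + 1ξ → 156 = 0 + 1ξ, giving ξ = 156 mol.
Outlet amounts (n = n₀ + ν ξ):
  R: 519 − 1(156) = 363
  Q: 0 + 1(156) = 156
  M: 0 + 1(156) = 156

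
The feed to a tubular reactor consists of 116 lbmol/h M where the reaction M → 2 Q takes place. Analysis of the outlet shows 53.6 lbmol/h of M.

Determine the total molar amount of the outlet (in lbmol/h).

178 lbmol/h

For M: n = n₀ − 1ξ → 53.6 = 116 − 1ξ, giving ξ = 62.4 lbmol/h.
Outlet amounts (n = n₀ + ν ξ):
  M: 116 − 1(62.4) = 53.6
  Q: 0 + 2(62.4) = 124.8
Total out = 53.6 + 124.8 = 178.4 lbmol/h.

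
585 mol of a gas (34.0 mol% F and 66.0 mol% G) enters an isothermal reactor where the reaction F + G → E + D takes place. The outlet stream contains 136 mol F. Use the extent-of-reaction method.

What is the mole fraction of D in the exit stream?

For F: n = n₀ − 1ξ → 136 = 198.9 − 1ξ, giving ξ = 62.9 mol.
Outlet amounts (n = n₀ + ν ξ):
  F: 198.9 − 1(62.9) = 136
  G: 386.1 − 1(62.9) = 323.2
  E: 0 + 1(62.9) = 62.9
  D: 0 + 1(62.9) = 62.9
Total out = 585 mol; y_D = 62.9 / 585 = 0.1075.

0.108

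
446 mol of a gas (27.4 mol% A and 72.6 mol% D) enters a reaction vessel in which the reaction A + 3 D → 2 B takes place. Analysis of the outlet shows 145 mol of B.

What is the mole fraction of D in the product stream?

0.353

For B: n = n₀ + 2ξ → 145 = 0 + 2ξ, giving ξ = 72.5 mol.
Outlet amounts (n = n₀ + ν ξ):
  A: 122.2 − 1(72.5) = 49.7
  D: 323.8 − 3(72.5) = 106.3
  B: 0 + 2(72.5) = 145
Total out = 301 mol; y_D = 106.3 / 301 = 0.3531.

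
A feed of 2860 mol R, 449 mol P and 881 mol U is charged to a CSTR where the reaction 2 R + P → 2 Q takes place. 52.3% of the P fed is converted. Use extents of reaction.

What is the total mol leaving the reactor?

P reacted = 0.523 × 449 = 234.8 mol; ν_P = −1, so ξ = 234.8/1 = 234.8 mol.
Outlet amounts (n = n₀ + ν ξ):
  R: 2860 − 2(234.8) = 2390
  P: 449 − 1(234.8) = 214.2
  Q: 0 + 2(234.8) = 469.7
  U: 881 (inert)
Total out = 2390 + 214.2 + 469.7 + 881 = 3955 mol.

3960 mol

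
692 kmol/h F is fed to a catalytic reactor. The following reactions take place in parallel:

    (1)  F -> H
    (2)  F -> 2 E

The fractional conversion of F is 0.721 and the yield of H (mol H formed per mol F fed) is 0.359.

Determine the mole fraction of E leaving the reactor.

0.532

Yield of H: 1ξ₁ / 692 = 0.359 → ξ₁ = 248.4 kmol/h.
Conversion of F: 1ξ₁ + 1ξ₂ = 0.721 × 692 = 498.9 → ξ₂ = 250.5 kmol/h.
Outlet amounts (n = n₀ + Σ ν·ξ):
  F: 692 − 1(248.4) − 1(250.5) = 193.1
  H: 0 + 1(248.4) = 248.4
  E: 0 + 2(250.5) = 501
Total out = 942.5 kmol/h; y_E = 501 / 942.5 = 0.5316.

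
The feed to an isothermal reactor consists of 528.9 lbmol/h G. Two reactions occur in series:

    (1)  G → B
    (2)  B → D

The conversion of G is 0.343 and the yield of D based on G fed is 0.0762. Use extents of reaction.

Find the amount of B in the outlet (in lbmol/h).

Conversion of G: G consumed = 1ξ₁ = 0.343 × 528.9 → ξ₁ = 181.4 lbmol/h.
Yield of D: 1ξ₂ / 528.9 = 0.0762 → ξ₂ = 40.3 lbmol/h.
Outlet amounts (n = n₀ + Σ ν·ξ):
  G: 528.9 − 1(181.4) = 347.5
  B: 0 + 1(181.4) − 1(40.3) = 141.1
  D: 0 + 1(40.3) = 40.3

141 lbmol/h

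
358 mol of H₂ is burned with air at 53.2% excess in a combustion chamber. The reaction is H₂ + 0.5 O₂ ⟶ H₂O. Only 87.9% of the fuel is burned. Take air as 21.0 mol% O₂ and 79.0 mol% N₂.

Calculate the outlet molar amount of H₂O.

315 mol

Stoichiometric O₂ = 0.5 × 358 = 179 mol; O₂ fed = 179 × 1.532 = 274.2 mol.
N₂ fed = 274.2 × 79/21 = 1032 mol.
Fuel reacted = 0.879 × 358 → ξ = 314.7 mol.
Outlet (n = n₀ + ν ξ):
  H₂: 358 − 1(314.7) = 43.32
  O₂: 274.2 − 0.5(314.7) = 116.9
  N₂: 1032 (inert)
  H₂O: 0 + 1(314.7) = 314.7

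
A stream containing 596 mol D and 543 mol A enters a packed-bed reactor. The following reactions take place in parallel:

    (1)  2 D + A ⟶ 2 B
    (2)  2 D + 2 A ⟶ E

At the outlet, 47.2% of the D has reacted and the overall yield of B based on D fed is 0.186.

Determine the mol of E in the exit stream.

85.2 mol

Yield of B: 2ξ₁ / 596 = 0.186 → ξ₁ = 55.43 mol.
Conversion of D: 2ξ₁ + 2ξ₂ = 0.472 × 596 = 281.3 → ξ₂ = 85.23 mol.
Outlet amounts (n = n₀ + Σ ν·ξ):
  D: 596 − 2(55.43) − 2(85.23) = 314.7
  A: 543 − 1(55.43) − 2(85.23) = 317.1
  B: 0 + 2(55.43) = 110.9
  E: 0 + 1(85.23) = 85.23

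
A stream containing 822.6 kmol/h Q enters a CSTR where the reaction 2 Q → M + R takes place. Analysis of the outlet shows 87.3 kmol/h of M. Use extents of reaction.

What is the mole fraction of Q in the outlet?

For M: n = n₀ + 1ξ → 87.3 = 0 + 1ξ, giving ξ = 87.3 kmol/h.
Outlet amounts (n = n₀ + ν ξ):
  Q: 822.6 − 2(87.3) = 648
  M: 0 + 1(87.3) = 87.3
  R: 0 + 1(87.3) = 87.3
Total out = 822.6 kmol/h; y_Q = 648 / 822.6 = 0.7877.

0.788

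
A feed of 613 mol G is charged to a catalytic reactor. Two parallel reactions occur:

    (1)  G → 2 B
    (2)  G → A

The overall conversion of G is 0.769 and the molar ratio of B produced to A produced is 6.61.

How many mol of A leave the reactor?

109 mol

Conversion of G: G consumed = 0.769 × 613 = 471.4 mol = 1ξ₁ + 1ξ₂.
Selectivity: 2ξ₁ / (1ξ₂) = 6.61 → ξ₁ = 3.305 ξ₂.
Substitute: (1·3.305 + 1) ξ₂ = 471.4 → ξ₂ = 109.5 mol, ξ₁ = 361.9 mol.
Outlet amounts (n = n₀ + Σ ν·ξ):
  G: 613 − 1(361.9) − 1(109.5) = 141.6
  B: 0 + 2(361.9) = 723.8
  A: 0 + 1(109.5) = 109.5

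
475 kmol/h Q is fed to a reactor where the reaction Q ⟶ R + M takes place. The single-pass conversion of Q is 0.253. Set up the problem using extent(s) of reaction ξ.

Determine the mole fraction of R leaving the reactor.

Q reacted = 0.253 × 475 = 120.2 kmol/h; ν_Q = −1, so ξ = 120.2/1 = 120.2 kmol/h.
Outlet amounts (n = n₀ + ν ξ):
  Q: 475 − 1(120.2) = 354.8
  R: 0 + 1(120.2) = 120.2
  M: 0 + 1(120.2) = 120.2
Total out = 595.2 kmol/h; y_R = 120.2 / 595.2 = 0.2019.

0.202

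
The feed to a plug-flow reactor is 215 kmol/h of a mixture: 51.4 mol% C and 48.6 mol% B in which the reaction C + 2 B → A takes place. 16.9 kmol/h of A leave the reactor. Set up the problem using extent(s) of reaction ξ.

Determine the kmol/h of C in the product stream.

93.6 kmol/h

For A: n = n₀ + 1ξ → 16.9 = 0 + 1ξ, giving ξ = 16.9 kmol/h.
Outlet amounts (n = n₀ + ν ξ):
  C: 110.5 − 1(16.9) = 93.61
  B: 104.5 − 2(16.9) = 70.69
  A: 0 + 1(16.9) = 16.9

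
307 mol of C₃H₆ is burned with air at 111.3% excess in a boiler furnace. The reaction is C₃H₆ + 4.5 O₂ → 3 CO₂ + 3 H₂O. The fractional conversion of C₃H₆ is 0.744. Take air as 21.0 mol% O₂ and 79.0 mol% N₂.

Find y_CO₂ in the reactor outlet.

Stoichiometric O₂ = 4.5 × 307 = 1382 mol; O₂ fed = 1382 × 2.113 = 2919 mol.
N₂ fed = 2919 × 79/21 = 10980 mol.
Fuel reacted = 0.744 × 307 → ξ = 228.4 mol.
Outlet (n = n₀ + ν ξ):
  C₃H₆: 307 − 1(228.4) = 78.59
  O₂: 2919 − 4.5(228.4) = 1891
  N₂: 10980 (inert)
  CO₂: 0 + 3(228.4) = 685.2
  H₂O: 0 + 3(228.4) = 685.2
Total out = 14320 mol; y_CO₂ = 685.2 / 14320 = 0.04785.

0.0478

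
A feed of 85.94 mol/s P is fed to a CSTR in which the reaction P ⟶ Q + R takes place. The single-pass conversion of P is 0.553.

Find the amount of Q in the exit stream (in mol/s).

P reacted = 0.553 × 85.94 = 47.52 mol/s; ν_P = −1, so ξ = 47.52/1 = 47.52 mol/s.
Outlet amounts (n = n₀ + ν ξ):
  P: 85.94 − 1(47.52) = 38.42
  Q: 0 + 1(47.52) = 47.52
  R: 0 + 1(47.52) = 47.52

47.5 mol/s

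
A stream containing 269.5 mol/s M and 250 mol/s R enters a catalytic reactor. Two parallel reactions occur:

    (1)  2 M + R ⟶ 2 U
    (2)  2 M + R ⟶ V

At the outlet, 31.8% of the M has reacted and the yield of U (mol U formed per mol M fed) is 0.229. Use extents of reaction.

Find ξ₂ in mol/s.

ξ₂ = 12 mol/s

Yield of U: 2ξ₁ / 269.5 = 0.229 → ξ₁ = 30.86 mol/s.
Conversion of M: 2ξ₁ + 2ξ₂ = 0.318 × 269.5 = 85.7 → ξ₂ = 11.99 mol/s.
Outlet amounts (n = n₀ + Σ ν·ξ):
  M: 269.5 − 2(30.86) − 2(11.99) = 183.8
  R: 250 − 1(30.86) − 1(11.99) = 207.1
  U: 0 + 2(30.86) = 61.72
  V: 0 + 1(11.99) = 11.99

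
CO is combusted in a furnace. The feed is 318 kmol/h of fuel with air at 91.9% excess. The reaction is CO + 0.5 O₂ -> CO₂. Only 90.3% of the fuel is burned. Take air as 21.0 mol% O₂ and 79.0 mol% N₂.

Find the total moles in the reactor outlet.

Stoichiometric O₂ = 0.5 × 318 = 159 kmol/h; O₂ fed = 159 × 1.919 = 305.1 kmol/h.
N₂ fed = 305.1 × 79/21 = 1148 kmol/h.
Fuel reacted = 0.903 × 318 → ξ = 287.2 kmol/h.
Outlet (n = n₀ + ν ξ):
  CO: 318 − 1(287.2) = 30.85
  O₂: 305.1 − 0.5(287.2) = 161.5
  N₂: 1148 (inert)
  CO₂: 0 + 1(287.2) = 287.2
Total out = 30.85 + 161.5 + 1148 + 287.2 = 1627 kmol/h.

1630 kmol/h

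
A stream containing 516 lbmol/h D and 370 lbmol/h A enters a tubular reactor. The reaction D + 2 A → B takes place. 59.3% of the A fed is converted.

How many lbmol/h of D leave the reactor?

A reacted = 0.593 × 370 = 219.4 lbmol/h; ν_A = −2, so ξ = 219.4/2 = 109.7 lbmol/h.
Outlet amounts (n = n₀ + ν ξ):
  D: 516 − 1(109.7) = 406.3
  A: 370 − 2(109.7) = 150.6
  B: 0 + 1(109.7) = 109.7

406 lbmol/h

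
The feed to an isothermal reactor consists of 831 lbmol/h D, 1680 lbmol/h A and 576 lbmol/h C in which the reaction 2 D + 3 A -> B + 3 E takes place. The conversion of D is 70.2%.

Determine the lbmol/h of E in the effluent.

875 lbmol/h

D reacted = 0.702 × 831 = 583.4 lbmol/h; ν_D = −2, so ξ = 583.4/2 = 291.7 lbmol/h.
Outlet amounts (n = n₀ + ν ξ):
  D: 831 − 2(291.7) = 247.6
  A: 1680 − 3(291.7) = 805
  B: 0 + 1(291.7) = 291.7
  E: 0 + 3(291.7) = 875
  C: 576 (inert)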